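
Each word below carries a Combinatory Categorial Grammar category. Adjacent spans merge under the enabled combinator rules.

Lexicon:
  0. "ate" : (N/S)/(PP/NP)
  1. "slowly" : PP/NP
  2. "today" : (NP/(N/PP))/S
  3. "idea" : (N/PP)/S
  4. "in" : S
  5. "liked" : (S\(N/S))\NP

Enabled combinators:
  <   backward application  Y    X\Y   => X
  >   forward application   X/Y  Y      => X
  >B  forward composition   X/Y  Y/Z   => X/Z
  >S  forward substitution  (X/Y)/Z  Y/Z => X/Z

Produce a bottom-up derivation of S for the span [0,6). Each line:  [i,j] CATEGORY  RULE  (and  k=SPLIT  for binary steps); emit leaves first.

[0,1] (N/S)/(PP/NP)  lex  "ate"
[1,2] PP/NP  lex  "slowly"
[0,2] N/S  >  k=1
[2,3] (NP/(N/PP))/S  lex  "today"
[3,4] (N/PP)/S  lex  "idea"
[2,4] NP/S  >S  k=3
[4,5] S  lex  "in"
[2,5] NP  >  k=4
[5,6] (S\(N/S))\NP  lex  "liked"
[2,6] S\(N/S)  <  k=5
[0,6] S  <  k=2

[0,6] S   <
  [0,2] N/S   >
    [0,1] "ate" : (N/S)/(PP/NP)
    [1,2] "slowly" : PP/NP
  [2,6] S\(N/S)   <
    [2,5] NP   >
      [2,4] NP/S   >S
        [2,3] "today" : (NP/(N/PP))/S
        [3,4] "idea" : (N/PP)/S
      [4,5] "in" : S
    [5,6] "liked" : (S\(N/S))\NP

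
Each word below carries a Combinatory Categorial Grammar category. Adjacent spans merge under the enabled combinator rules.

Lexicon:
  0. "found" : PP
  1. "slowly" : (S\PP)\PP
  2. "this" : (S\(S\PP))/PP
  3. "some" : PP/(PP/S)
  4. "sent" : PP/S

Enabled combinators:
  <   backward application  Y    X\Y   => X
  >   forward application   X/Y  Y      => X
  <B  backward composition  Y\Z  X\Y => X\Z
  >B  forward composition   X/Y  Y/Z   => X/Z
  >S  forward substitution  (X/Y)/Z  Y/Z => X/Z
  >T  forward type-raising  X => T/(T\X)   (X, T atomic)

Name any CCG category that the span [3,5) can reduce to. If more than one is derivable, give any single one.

PP

[0,5] S   <
  [0,2] S\PP   <
    [0,1] "found" : PP
    [1,2] "slowly" : (S\PP)\PP
  [2,5] S\(S\PP)   >
    [2,3] "this" : (S\(S\PP))/PP
    [3,5] PP   >
      [3,4] "some" : PP/(PP/S)
      [4,5] "sent" : PP/S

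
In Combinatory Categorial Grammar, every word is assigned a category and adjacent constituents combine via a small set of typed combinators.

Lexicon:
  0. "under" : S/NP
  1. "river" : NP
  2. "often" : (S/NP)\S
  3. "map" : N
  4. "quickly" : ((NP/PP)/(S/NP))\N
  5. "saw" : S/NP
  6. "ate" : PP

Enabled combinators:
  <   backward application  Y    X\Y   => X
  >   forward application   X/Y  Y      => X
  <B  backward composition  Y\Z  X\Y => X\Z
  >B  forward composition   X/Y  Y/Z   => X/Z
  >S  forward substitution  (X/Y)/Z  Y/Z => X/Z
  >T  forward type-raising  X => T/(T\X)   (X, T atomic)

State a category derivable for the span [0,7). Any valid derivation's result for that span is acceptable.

[0,7] S   >
  [0,3] S/NP   <
    [0,2] S   >
      [0,1] "under" : S/NP
      [1,2] "river" : NP
    [2,3] "often" : (S/NP)\S
  [3,7] NP   >
    [3,6] NP/PP   >
      [3,5] (NP/PP)/(S/NP)   <
        [3,4] "map" : N
        [4,5] "quickly" : ((NP/PP)/(S/NP))\N
      [5,6] "saw" : S/NP
    [6,7] "ate" : PP

S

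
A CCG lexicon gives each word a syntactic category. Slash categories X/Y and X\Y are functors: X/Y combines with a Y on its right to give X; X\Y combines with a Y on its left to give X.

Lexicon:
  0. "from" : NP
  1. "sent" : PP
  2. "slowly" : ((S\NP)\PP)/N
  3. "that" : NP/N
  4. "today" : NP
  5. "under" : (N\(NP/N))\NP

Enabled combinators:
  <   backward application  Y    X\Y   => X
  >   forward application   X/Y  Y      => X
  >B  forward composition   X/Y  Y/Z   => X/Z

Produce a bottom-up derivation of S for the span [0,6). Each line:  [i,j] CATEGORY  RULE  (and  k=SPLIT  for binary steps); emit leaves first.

[0,6] S   <
  [0,1] "from" : NP
  [1,6] S\NP   <
    [1,2] "sent" : PP
    [2,6] (S\NP)\PP   >
      [2,3] "slowly" : ((S\NP)\PP)/N
      [3,6] N   <
        [3,4] "that" : NP/N
        [4,6] N\(NP/N)   <
          [4,5] "today" : NP
          [5,6] "under" : (N\(NP/N))\NP

[0,1] NP  lex  "from"
[1,2] PP  lex  "sent"
[2,3] ((S\NP)\PP)/N  lex  "slowly"
[3,4] NP/N  lex  "that"
[4,5] NP  lex  "today"
[5,6] (N\(NP/N))\NP  lex  "under"
[4,6] N\(NP/N)  <  k=5
[3,6] N  <  k=4
[2,6] (S\NP)\PP  >  k=3
[1,6] S\NP  <  k=2
[0,6] S  <  k=1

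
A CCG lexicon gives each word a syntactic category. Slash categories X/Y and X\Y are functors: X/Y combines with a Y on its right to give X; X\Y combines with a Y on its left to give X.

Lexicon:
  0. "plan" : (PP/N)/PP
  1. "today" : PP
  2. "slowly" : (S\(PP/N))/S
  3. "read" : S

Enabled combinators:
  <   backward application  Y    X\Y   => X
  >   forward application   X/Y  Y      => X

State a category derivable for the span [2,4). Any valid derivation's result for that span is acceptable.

[0,4] S   <
  [0,2] PP/N   >
    [0,1] "plan" : (PP/N)/PP
    [1,2] "today" : PP
  [2,4] S\(PP/N)   >
    [2,3] "slowly" : (S\(PP/N))/S
    [3,4] "read" : S

S\(PP/N)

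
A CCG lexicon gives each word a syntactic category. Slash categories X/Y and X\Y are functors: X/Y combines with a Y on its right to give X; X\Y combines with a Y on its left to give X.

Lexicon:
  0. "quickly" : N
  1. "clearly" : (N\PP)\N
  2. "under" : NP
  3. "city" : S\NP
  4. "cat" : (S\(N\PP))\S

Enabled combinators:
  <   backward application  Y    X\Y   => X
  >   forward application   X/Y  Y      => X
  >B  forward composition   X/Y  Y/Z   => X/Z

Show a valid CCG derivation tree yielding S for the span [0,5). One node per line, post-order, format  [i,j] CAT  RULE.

[0,5] S   <
  [0,2] N\PP   <
    [0,1] "quickly" : N
    [1,2] "clearly" : (N\PP)\N
  [2,5] S\(N\PP)   <
    [2,4] S   <
      [2,3] "under" : NP
      [3,4] "city" : S\NP
    [4,5] "cat" : (S\(N\PP))\S

[0,1] N  lex  "quickly"
[1,2] (N\PP)\N  lex  "clearly"
[0,2] N\PP  <  k=1
[2,3] NP  lex  "under"
[3,4] S\NP  lex  "city"
[2,4] S  <  k=3
[4,5] (S\(N\PP))\S  lex  "cat"
[2,5] S\(N\PP)  <  k=4
[0,5] S  <  k=2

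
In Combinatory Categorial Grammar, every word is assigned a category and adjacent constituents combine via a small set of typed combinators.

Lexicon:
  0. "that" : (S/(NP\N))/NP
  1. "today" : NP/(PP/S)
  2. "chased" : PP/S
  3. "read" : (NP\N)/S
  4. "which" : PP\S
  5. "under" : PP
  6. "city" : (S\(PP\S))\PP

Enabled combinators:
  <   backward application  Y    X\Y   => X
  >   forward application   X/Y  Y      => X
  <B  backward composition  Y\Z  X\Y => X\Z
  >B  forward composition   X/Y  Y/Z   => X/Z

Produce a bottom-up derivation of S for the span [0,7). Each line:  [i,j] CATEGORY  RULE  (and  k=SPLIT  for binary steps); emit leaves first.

[0,1] (S/(NP\N))/NP  lex  "that"
[1,2] NP/(PP/S)  lex  "today"
[2,3] PP/S  lex  "chased"
[1,3] NP  >  k=2
[0,3] S/(NP\N)  >  k=1
[3,4] (NP\N)/S  lex  "read"
[4,5] PP\S  lex  "which"
[5,6] PP  lex  "under"
[6,7] (S\(PP\S))\PP  lex  "city"
[5,7] S\(PP\S)  <  k=6
[4,7] S  <  k=5
[3,7] NP\N  >  k=4
[0,7] S  >  k=3

[0,7] S   >
  [0,3] S/(NP\N)   >
    [0,1] "that" : (S/(NP\N))/NP
    [1,3] NP   >
      [1,2] "today" : NP/(PP/S)
      [2,3] "chased" : PP/S
  [3,7] NP\N   >
    [3,4] "read" : (NP\N)/S
    [4,7] S   <
      [4,5] "which" : PP\S
      [5,7] S\(PP\S)   <
        [5,6] "under" : PP
        [6,7] "city" : (S\(PP\S))\PP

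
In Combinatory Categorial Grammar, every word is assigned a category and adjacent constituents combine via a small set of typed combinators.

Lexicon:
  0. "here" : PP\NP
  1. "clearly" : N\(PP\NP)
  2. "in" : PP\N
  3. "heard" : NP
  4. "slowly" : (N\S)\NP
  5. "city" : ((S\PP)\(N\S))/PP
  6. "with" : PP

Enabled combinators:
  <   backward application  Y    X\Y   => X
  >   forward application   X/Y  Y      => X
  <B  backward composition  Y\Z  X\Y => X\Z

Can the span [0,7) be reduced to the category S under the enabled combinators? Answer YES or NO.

YES

[0,7] S   <
  [0,3] PP   <
    [0,2] N   <
      [0,1] "here" : PP\NP
      [1,2] "clearly" : N\(PP\NP)
    [2,3] "in" : PP\N
  [3,7] S\PP   <
    [3,5] N\S   <
      [3,4] "heard" : NP
      [4,5] "slowly" : (N\S)\NP
    [5,7] (S\PP)\(N\S)   >
      [5,6] "city" : ((S\PP)\(N\S))/PP
      [6,7] "with" : PP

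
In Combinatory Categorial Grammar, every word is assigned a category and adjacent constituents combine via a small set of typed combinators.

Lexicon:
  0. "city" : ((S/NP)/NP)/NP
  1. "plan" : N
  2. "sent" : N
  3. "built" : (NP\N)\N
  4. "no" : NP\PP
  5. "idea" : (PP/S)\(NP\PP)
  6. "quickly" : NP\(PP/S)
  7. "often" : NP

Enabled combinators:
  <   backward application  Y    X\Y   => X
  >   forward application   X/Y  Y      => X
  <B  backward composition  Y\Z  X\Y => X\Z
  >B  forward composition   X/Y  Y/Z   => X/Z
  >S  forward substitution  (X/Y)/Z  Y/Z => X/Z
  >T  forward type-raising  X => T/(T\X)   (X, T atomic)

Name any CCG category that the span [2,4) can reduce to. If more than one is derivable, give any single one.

[0,8] S   >
  [0,7] S/NP   >
    [0,4] (S/NP)/NP   >
      [0,1] "city" : ((S/NP)/NP)/NP
      [1,4] NP   <
        [1,2] "plan" : N
        [2,4] NP\N   <
          [2,3] "sent" : N
          [3,4] "built" : (NP\N)\N
    [4,7] NP   <
      [4,6] PP/S   <
        [4,5] "no" : NP\PP
        [5,6] "idea" : (PP/S)\(NP\PP)
      [6,7] "quickly" : NP\(PP/S)
  [7,8] "often" : NP

NP\N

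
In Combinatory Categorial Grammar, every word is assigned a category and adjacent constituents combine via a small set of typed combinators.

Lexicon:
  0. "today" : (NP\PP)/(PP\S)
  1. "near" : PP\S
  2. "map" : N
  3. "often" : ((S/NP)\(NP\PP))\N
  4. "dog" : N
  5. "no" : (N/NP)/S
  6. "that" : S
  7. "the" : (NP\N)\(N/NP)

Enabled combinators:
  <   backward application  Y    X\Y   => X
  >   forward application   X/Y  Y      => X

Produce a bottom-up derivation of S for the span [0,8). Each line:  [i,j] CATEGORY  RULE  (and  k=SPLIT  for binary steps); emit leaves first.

[0,8] S   >
  [0,4] S/NP   <
    [0,2] NP\PP   >
      [0,1] "today" : (NP\PP)/(PP\S)
      [1,2] "near" : PP\S
    [2,4] (S/NP)\(NP\PP)   <
      [2,3] "map" : N
      [3,4] "often" : ((S/NP)\(NP\PP))\N
  [4,8] NP   <
    [4,5] "dog" : N
    [5,8] NP\N   <
      [5,7] N/NP   >
        [5,6] "no" : (N/NP)/S
        [6,7] "that" : S
      [7,8] "the" : (NP\N)\(N/NP)

[0,1] (NP\PP)/(PP\S)  lex  "today"
[1,2] PP\S  lex  "near"
[0,2] NP\PP  >  k=1
[2,3] N  lex  "map"
[3,4] ((S/NP)\(NP\PP))\N  lex  "often"
[2,4] (S/NP)\(NP\PP)  <  k=3
[0,4] S/NP  <  k=2
[4,5] N  lex  "dog"
[5,6] (N/NP)/S  lex  "no"
[6,7] S  lex  "that"
[5,7] N/NP  >  k=6
[7,8] (NP\N)\(N/NP)  lex  "the"
[5,8] NP\N  <  k=7
[4,8] NP  <  k=5
[0,8] S  >  k=4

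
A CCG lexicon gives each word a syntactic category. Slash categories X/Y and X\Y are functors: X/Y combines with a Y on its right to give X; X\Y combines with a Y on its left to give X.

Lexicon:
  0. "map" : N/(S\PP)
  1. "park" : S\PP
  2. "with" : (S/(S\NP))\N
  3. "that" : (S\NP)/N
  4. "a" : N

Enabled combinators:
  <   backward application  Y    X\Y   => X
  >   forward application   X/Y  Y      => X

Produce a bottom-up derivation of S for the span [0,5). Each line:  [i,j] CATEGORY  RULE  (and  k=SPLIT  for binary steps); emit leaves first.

[0,1] N/(S\PP)  lex  "map"
[1,2] S\PP  lex  "park"
[0,2] N  >  k=1
[2,3] (S/(S\NP))\N  lex  "with"
[0,3] S/(S\NP)  <  k=2
[3,4] (S\NP)/N  lex  "that"
[4,5] N  lex  "a"
[3,5] S\NP  >  k=4
[0,5] S  >  k=3

[0,5] S   >
  [0,3] S/(S\NP)   <
    [0,2] N   >
      [0,1] "map" : N/(S\PP)
      [1,2] "park" : S\PP
    [2,3] "with" : (S/(S\NP))\N
  [3,5] S\NP   >
    [3,4] "that" : (S\NP)/N
    [4,5] "a" : N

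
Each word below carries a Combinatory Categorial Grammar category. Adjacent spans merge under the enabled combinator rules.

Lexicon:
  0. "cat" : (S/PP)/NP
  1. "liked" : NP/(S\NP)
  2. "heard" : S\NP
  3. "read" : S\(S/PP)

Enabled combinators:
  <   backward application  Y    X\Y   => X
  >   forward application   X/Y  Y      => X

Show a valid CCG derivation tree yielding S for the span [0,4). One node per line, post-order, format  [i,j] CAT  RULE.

[0,1] (S/PP)/NP  lex  "cat"
[1,2] NP/(S\NP)  lex  "liked"
[2,3] S\NP  lex  "heard"
[1,3] NP  >  k=2
[0,3] S/PP  >  k=1
[3,4] S\(S/PP)  lex  "read"
[0,4] S  <  k=3

[0,4] S   <
  [0,3] S/PP   >
    [0,1] "cat" : (S/PP)/NP
    [1,3] NP   >
      [1,2] "liked" : NP/(S\NP)
      [2,3] "heard" : S\NP
  [3,4] "read" : S\(S/PP)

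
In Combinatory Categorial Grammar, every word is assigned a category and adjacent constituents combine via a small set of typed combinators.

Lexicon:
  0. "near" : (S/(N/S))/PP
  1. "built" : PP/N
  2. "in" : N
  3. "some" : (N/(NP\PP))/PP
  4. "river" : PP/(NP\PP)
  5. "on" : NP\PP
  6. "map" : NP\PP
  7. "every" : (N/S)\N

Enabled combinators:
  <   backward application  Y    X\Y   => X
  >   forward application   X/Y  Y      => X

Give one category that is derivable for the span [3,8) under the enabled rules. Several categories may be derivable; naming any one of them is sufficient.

[0,8] S   >
  [0,3] S/(N/S)   >
    [0,1] "near" : (S/(N/S))/PP
    [1,3] PP   >
      [1,2] "built" : PP/N
      [2,3] "in" : N
  [3,8] N/S   <
    [3,7] N   >
      [3,6] N/(NP\PP)   >
        [3,4] "some" : (N/(NP\PP))/PP
        [4,6] PP   >
          [4,5] "river" : PP/(NP\PP)
          [5,6] "on" : NP\PP
      [6,7] "map" : NP\PP
    [7,8] "every" : (N/S)\N

N/S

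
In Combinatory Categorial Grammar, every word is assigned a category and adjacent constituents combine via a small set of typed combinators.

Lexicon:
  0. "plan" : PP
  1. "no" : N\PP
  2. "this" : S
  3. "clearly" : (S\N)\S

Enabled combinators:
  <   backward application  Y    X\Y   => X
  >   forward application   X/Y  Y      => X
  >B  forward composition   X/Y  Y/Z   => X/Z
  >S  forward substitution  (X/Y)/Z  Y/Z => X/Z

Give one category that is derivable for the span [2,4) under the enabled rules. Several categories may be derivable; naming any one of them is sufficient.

S\N

[0,4] S   <
  [0,2] N   <
    [0,1] "plan" : PP
    [1,2] "no" : N\PP
  [2,4] S\N   <
    [2,3] "this" : S
    [3,4] "clearly" : (S\N)\S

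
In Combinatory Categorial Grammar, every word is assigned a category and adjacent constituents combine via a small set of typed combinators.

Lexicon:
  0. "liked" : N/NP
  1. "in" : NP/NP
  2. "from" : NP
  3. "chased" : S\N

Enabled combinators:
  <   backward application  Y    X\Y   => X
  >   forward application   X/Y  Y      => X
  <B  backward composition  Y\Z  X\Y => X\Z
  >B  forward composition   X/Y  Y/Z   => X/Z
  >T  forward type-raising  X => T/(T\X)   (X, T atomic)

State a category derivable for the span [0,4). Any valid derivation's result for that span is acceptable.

[0,4] S   <
  [0,3] N   >
    [0,2] N/NP   >B
      [0,1] "liked" : N/NP
      [1,2] "in" : NP/NP
    [2,3] "from" : NP
  [3,4] "chased" : S\N

S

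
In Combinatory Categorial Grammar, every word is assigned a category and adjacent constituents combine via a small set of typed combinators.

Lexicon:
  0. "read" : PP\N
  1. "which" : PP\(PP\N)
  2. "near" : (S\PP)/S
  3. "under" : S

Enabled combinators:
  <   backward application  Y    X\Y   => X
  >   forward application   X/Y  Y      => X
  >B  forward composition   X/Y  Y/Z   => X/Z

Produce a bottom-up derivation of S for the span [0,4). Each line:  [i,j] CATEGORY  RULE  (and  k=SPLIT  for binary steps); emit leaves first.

[0,4] S   <
  [0,2] PP   <
    [0,1] "read" : PP\N
    [1,2] "which" : PP\(PP\N)
  [2,4] S\PP   >
    [2,3] "near" : (S\PP)/S
    [3,4] "under" : S

[0,1] PP\N  lex  "read"
[1,2] PP\(PP\N)  lex  "which"
[0,2] PP  <  k=1
[2,3] (S\PP)/S  lex  "near"
[3,4] S  lex  "under"
[2,4] S\PP  >  k=3
[0,4] S  <  k=2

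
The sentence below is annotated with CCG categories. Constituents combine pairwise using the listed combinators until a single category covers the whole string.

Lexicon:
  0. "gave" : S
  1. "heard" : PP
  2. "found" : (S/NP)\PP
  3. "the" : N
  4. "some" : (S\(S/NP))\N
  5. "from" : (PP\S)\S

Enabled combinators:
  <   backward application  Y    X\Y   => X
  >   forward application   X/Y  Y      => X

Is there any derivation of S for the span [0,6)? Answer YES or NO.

S PP (S/NP)\PP N (S\(S/NP))\N (PP\S)\S
CKY chart[0,6] = {PP}; S ∉ chart

NO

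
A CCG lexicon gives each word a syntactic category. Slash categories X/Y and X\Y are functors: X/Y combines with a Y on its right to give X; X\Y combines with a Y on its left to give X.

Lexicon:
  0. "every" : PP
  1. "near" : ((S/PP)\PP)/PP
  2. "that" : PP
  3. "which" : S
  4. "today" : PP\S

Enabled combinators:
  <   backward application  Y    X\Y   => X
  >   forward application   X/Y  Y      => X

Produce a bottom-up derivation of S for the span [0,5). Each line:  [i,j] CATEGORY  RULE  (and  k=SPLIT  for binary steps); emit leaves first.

[0,1] PP  lex  "every"
[1,2] ((S/PP)\PP)/PP  lex  "near"
[2,3] PP  lex  "that"
[1,3] (S/PP)\PP  >  k=2
[0,3] S/PP  <  k=1
[3,4] S  lex  "which"
[4,5] PP\S  lex  "today"
[3,5] PP  <  k=4
[0,5] S  >  k=3

[0,5] S   >
  [0,3] S/PP   <
    [0,1] "every" : PP
    [1,3] (S/PP)\PP   >
      [1,2] "near" : ((S/PP)\PP)/PP
      [2,3] "that" : PP
  [3,5] PP   <
    [3,4] "which" : S
    [4,5] "today" : PP\S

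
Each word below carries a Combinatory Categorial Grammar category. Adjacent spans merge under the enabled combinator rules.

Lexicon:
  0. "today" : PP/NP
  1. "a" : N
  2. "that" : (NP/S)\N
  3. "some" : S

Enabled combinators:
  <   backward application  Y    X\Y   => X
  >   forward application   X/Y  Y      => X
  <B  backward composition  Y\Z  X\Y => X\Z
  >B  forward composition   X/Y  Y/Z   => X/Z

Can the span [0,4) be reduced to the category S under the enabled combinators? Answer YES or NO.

PP/NP N (NP/S)\N S
CKY chart[0,4] = {PP}; S ∉ chart

NO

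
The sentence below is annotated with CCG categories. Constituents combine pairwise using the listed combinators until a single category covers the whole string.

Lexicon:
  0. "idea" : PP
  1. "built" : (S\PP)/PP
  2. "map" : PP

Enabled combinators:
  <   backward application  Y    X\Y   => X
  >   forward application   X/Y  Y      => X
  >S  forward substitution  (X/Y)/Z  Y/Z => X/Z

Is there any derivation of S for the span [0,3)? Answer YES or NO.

[0,3] S   <
  [0,1] "idea" : PP
  [1,3] S\PP   >
    [1,2] "built" : (S\PP)/PP
    [2,3] "map" : PP

YES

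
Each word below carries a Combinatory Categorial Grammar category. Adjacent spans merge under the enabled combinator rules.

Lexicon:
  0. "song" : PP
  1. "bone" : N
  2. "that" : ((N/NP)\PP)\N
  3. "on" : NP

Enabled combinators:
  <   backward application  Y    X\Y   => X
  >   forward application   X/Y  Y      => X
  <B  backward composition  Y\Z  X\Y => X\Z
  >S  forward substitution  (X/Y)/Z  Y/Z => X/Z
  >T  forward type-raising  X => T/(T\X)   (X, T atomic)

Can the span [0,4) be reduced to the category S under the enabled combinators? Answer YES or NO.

PP N ((N/NP)\PP)\N NP
CKY chart[0,4] = {N, N/(N\N), NP/(NP\N), PP/(PP\N), S/(S\N)}; S ∉ chart

NO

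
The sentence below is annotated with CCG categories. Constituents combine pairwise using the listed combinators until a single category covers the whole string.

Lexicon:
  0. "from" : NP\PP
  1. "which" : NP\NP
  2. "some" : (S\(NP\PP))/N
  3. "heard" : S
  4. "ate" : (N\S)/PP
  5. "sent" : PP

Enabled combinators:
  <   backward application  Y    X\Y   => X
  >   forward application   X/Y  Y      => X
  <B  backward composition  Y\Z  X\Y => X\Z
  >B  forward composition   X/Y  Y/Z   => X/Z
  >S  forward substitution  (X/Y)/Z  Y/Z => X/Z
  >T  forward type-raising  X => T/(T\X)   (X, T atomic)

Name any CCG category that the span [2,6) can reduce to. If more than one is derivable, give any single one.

[0,6] S   <
  [0,2] NP\PP   <B
    [0,1] "from" : NP\PP
    [1,2] "which" : NP\NP
  [2,6] S\(NP\PP)   >
    [2,3] "some" : (S\(NP\PP))/N
    [3,6] N   <
      [3,4] "heard" : S
      [4,6] N\S   >
        [4,5] "ate" : (N\S)/PP
        [5,6] "sent" : PP

S\(NP\PP)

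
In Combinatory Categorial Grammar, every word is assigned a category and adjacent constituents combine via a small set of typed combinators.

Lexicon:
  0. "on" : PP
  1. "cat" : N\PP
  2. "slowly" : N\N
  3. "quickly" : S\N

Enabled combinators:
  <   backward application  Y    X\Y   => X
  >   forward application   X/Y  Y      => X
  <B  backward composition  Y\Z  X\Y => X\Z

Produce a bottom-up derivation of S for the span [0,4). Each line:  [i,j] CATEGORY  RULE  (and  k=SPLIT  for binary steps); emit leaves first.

[0,1] PP  lex  "on"
[1,2] N\PP  lex  "cat"
[2,3] N\N  lex  "slowly"
[3,4] S\N  lex  "quickly"
[2,4] S\N  <B  k=3
[1,4] S\PP  <B  k=2
[0,4] S  <  k=1

[0,4] S   <
  [0,1] "on" : PP
  [1,4] S\PP   <B
    [1,2] "cat" : N\PP
    [2,4] S\N   <B
      [2,3] "slowly" : N\N
      [3,4] "quickly" : S\N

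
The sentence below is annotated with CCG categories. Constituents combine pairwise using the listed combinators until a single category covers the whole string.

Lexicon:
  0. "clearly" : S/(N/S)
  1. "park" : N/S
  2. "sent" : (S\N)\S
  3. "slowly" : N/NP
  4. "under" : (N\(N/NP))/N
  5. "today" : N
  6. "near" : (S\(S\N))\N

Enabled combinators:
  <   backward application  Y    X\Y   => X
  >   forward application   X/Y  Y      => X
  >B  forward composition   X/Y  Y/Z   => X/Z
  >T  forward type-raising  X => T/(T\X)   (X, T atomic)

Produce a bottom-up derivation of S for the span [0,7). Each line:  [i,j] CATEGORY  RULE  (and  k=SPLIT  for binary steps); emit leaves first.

[0,7] S   <
  [0,3] S\N   <
    [0,2] S   >
      [0,1] "clearly" : S/(N/S)
      [1,2] "park" : N/S
    [2,3] "sent" : (S\N)\S
  [3,7] S\(S\N)   <
    [3,6] N   <
      [3,4] "slowly" : N/NP
      [4,6] N\(N/NP)   >
        [4,5] "under" : (N\(N/NP))/N
        [5,6] "today" : N
    [6,7] "near" : (S\(S\N))\N

[0,1] S/(N/S)  lex  "clearly"
[1,2] N/S  lex  "park"
[0,2] S  >  k=1
[2,3] (S\N)\S  lex  "sent"
[0,3] S\N  <  k=2
[3,4] N/NP  lex  "slowly"
[4,5] (N\(N/NP))/N  lex  "under"
[5,6] N  lex  "today"
[4,6] N\(N/NP)  >  k=5
[3,6] N  <  k=4
[6,7] (S\(S\N))\N  lex  "near"
[3,7] S\(S\N)  <  k=6
[0,7] S  <  k=3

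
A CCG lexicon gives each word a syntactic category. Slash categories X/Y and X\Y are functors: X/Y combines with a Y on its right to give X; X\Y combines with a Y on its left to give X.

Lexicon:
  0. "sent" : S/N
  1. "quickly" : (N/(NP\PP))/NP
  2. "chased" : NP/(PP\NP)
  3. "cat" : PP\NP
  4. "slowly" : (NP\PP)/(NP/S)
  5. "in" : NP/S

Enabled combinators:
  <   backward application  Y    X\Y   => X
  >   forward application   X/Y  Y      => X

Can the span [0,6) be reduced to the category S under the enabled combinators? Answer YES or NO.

[0,6] S   >
  [0,1] "sent" : S/N
  [1,6] N   >
    [1,4] N/(NP\PP)   >
      [1,2] "quickly" : (N/(NP\PP))/NP
      [2,4] NP   >
        [2,3] "chased" : NP/(PP\NP)
        [3,4] "cat" : PP\NP
    [4,6] NP\PP   >
      [4,5] "slowly" : (NP\PP)/(NP/S)
      [5,6] "in" : NP/S

YES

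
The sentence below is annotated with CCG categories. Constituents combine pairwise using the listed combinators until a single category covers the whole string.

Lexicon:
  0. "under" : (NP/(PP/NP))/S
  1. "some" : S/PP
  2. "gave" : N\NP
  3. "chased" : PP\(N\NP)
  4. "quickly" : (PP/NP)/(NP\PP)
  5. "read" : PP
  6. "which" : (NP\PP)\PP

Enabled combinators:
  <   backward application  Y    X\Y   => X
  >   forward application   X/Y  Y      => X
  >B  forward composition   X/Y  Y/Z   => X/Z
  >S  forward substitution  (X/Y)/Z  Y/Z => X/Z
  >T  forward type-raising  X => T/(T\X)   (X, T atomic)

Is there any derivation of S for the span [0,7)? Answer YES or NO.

(NP/(PP/NP))/S S/PP N\NP PP\(N\NP) (PP/NP)/(NP\PP) PP (NP\PP)\PP
CKY chart[0,7] = {N/(N\NP), NP, NP/(NP\NP), PP/(PP\NP), S/(S\NP)}; S ∉ chart

NO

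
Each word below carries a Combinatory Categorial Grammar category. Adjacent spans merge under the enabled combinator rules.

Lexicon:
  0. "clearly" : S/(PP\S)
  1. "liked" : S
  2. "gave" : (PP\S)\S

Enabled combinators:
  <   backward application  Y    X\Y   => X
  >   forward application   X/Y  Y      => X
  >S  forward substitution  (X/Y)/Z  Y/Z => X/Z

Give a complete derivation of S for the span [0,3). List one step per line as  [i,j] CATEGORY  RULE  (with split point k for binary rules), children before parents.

[0,1] S/(PP\S)  lex  "clearly"
[1,2] S  lex  "liked"
[2,3] (PP\S)\S  lex  "gave"
[1,3] PP\S  <  k=2
[0,3] S  >  k=1

[0,3] S   >
  [0,1] "clearly" : S/(PP\S)
  [1,3] PP\S   <
    [1,2] "liked" : S
    [2,3] "gave" : (PP\S)\S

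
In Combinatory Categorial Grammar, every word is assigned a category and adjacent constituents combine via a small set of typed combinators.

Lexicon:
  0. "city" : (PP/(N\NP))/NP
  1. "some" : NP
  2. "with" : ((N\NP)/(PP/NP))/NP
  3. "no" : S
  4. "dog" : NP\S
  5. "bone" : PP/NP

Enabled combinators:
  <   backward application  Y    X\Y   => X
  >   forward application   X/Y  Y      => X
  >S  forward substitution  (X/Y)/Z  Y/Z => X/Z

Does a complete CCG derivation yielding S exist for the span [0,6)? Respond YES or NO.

NO

(PP/(N\NP))/NP NP ((N\NP)/(PP/NP))/NP S NP\S PP/NP
CKY chart[0,6] = {PP}; S ∉ chart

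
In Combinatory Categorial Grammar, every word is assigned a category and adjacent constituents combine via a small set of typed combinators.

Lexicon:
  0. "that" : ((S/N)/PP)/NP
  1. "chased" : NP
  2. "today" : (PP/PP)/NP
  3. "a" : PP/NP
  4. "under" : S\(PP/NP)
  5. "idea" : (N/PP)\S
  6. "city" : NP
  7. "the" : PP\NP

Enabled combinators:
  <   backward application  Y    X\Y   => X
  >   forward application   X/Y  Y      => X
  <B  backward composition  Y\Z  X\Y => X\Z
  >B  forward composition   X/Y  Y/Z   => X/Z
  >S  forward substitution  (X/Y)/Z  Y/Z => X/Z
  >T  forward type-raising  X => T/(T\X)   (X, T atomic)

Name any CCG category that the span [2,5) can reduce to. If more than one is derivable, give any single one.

S

[0,8] S   >
  [0,6] S/PP   >S
    [0,2] (S/N)/PP   >
      [0,1] "that" : ((S/N)/PP)/NP
      [1,2] "chased" : NP
    [2,6] N/PP   <
      [2,5] S   <
        [2,4] PP/NP   >S
          [2,3] "today" : (PP/PP)/NP
          [3,4] "a" : PP/NP
        [4,5] "under" : S\(PP/NP)
      [5,6] "idea" : (N/PP)\S
  [6,8] PP   >
    [6,7] PP/(PP\NP)   >T
      [6,7] "city" : NP
    [7,8] "the" : PP\NP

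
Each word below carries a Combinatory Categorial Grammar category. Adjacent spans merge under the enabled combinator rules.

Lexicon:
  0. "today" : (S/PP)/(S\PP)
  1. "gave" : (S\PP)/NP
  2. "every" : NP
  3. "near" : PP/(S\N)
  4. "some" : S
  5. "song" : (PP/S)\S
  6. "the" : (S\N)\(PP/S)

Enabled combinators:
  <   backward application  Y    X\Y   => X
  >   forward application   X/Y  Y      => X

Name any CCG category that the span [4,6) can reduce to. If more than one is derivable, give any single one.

PP/S

[0,7] S   >
  [0,3] S/PP   >
    [0,1] "today" : (S/PP)/(S\PP)
    [1,3] S\PP   >
      [1,2] "gave" : (S\PP)/NP
      [2,3] "every" : NP
  [3,7] PP   >
    [3,4] "near" : PP/(S\N)
    [4,7] S\N   <
      [4,6] PP/S   <
        [4,5] "some" : S
        [5,6] "song" : (PP/S)\S
      [6,7] "the" : (S\N)\(PP/S)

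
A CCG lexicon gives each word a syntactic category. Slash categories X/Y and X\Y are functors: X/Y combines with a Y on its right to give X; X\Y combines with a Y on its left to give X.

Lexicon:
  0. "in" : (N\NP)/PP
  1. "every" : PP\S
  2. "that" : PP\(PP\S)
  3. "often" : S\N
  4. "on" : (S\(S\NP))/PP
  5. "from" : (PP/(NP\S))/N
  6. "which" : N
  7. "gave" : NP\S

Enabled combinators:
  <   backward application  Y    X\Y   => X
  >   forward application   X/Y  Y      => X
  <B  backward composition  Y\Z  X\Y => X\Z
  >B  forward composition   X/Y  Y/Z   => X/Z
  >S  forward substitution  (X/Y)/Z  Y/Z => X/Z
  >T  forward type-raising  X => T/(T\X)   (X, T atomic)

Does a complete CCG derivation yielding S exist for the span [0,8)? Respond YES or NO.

[0,8] S   <
  [0,4] S\NP   <B
    [0,3] N\NP   >
      [0,1] "in" : (N\NP)/PP
      [1,3] PP   <
        [1,2] "every" : PP\S
        [2,3] "that" : PP\(PP\S)
    [3,4] "often" : S\N
  [4,8] S\(S\NP)   >
    [4,5] "on" : (S\(S\NP))/PP
    [5,8] PP   >
      [5,7] PP/(NP\S)   >
        [5,6] "from" : (PP/(NP\S))/N
        [6,7] "which" : N
      [7,8] "gave" : NP\S

YES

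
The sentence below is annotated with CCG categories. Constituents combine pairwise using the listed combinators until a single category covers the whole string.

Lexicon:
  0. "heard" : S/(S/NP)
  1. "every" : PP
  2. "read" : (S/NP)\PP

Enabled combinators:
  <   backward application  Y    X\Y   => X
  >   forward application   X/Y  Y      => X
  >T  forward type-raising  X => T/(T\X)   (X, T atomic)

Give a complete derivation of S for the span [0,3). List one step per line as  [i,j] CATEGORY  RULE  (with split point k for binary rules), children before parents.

[0,3] S   >
  [0,1] "heard" : S/(S/NP)
  [1,3] S/NP   <
    [1,2] "every" : PP
    [2,3] "read" : (S/NP)\PP

[0,1] S/(S/NP)  lex  "heard"
[1,2] PP  lex  "every"
[2,3] (S/NP)\PP  lex  "read"
[1,3] S/NP  <  k=2
[0,3] S  >  k=1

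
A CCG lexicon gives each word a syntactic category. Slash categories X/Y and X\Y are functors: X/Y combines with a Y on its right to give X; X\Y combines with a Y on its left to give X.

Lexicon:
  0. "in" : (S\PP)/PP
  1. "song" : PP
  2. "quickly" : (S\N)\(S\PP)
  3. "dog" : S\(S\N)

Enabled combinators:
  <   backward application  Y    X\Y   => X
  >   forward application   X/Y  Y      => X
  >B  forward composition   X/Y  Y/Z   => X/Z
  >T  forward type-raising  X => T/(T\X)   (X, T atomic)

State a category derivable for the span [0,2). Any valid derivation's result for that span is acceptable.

S\PP

[0,4] S   <
  [0,3] S\N   <
    [0,2] S\PP   >
      [0,1] "in" : (S\PP)/PP
      [1,2] "song" : PP
    [2,3] "quickly" : (S\N)\(S\PP)
  [3,4] "dog" : S\(S\N)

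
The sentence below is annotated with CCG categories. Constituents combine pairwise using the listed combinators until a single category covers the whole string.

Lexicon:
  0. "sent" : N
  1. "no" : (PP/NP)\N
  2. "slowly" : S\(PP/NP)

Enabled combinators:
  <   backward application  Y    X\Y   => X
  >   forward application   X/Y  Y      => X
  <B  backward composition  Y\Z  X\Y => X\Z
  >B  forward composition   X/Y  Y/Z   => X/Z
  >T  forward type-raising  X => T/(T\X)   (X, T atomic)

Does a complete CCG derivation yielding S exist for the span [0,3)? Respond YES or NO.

YES

[0,3] S   <
  [0,1] "sent" : N
  [1,3] S\N   <B
    [1,2] "no" : (PP/NP)\N
    [2,3] "slowly" : S\(PP/NP)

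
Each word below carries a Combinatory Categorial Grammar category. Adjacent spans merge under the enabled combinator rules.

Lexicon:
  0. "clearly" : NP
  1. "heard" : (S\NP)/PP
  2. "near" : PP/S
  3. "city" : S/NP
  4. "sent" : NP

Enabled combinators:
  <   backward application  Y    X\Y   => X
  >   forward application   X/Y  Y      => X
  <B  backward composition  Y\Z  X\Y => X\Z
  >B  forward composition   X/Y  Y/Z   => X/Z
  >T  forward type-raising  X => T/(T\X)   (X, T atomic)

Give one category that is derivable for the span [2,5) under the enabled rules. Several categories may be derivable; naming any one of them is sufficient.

[0,5] S   <
  [0,1] "clearly" : NP
  [1,5] S\NP   >
    [1,2] "heard" : (S\NP)/PP
    [2,5] PP   >
      [2,3] "near" : PP/S
      [3,5] S   >
        [3,4] "city" : S/NP
        [4,5] "sent" : NP

PP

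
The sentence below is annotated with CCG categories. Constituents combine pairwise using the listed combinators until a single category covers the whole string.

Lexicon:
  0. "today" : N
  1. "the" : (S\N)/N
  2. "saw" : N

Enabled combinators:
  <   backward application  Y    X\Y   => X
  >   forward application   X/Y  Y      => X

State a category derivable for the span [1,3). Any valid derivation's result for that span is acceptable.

[0,3] S   <
  [0,1] "today" : N
  [1,3] S\N   >
    [1,2] "the" : (S\N)/N
    [2,3] "saw" : N

S\N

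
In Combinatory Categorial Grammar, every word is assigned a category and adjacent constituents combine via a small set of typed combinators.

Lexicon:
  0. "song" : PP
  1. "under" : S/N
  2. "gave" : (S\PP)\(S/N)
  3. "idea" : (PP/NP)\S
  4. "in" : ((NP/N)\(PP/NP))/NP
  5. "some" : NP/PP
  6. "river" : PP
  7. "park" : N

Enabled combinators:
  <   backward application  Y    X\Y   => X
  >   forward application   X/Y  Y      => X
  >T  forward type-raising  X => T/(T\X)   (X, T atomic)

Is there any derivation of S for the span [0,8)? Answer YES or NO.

PP S/N (S\PP)\(S/N) (PP/NP)\S ((NP/N)\(PP/NP))/NP NP/PP PP N
CKY chart[0,8] = {N/(N\NP), NP, NP/(NP\NP), PP/(PP\NP), S/(S\NP)}; S ∉ chart

NO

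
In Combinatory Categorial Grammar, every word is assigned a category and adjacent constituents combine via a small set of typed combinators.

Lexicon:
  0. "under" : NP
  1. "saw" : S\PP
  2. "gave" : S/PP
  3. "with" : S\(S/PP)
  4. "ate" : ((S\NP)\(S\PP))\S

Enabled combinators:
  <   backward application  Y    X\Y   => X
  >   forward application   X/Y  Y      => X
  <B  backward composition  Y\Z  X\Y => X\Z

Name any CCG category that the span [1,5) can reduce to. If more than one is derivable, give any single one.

S\NP

[0,5] S   <
  [0,1] "under" : NP
  [1,5] S\NP   <
    [1,2] "saw" : S\PP
    [2,5] (S\NP)\(S\PP)   <
      [2,4] S   <
        [2,3] "gave" : S/PP
        [3,4] "with" : S\(S/PP)
      [4,5] "ate" : ((S\NP)\(S\PP))\S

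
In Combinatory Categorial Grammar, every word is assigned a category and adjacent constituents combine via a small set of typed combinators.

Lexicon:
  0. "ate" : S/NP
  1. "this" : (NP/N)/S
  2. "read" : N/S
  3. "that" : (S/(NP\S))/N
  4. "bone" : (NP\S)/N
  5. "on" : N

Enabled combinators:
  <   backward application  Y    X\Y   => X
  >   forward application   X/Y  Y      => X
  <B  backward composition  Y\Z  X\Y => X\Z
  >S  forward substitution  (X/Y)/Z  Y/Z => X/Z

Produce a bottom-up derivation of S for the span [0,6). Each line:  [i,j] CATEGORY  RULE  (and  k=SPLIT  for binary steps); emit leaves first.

[0,6] S   >
  [0,1] "ate" : S/NP
  [1,6] NP   >
    [1,3] NP/S   >S
      [1,2] "this" : (NP/N)/S
      [2,3] "read" : N/S
    [3,6] S   >
      [3,5] S/N   >S
        [3,4] "that" : (S/(NP\S))/N
        [4,5] "bone" : (NP\S)/N
      [5,6] "on" : N

[0,1] S/NP  lex  "ate"
[1,2] (NP/N)/S  lex  "this"
[2,3] N/S  lex  "read"
[1,3] NP/S  >S  k=2
[3,4] (S/(NP\S))/N  lex  "that"
[4,5] (NP\S)/N  lex  "bone"
[3,5] S/N  >S  k=4
[5,6] N  lex  "on"
[3,6] S  >  k=5
[1,6] NP  >  k=3
[0,6] S  >  k=1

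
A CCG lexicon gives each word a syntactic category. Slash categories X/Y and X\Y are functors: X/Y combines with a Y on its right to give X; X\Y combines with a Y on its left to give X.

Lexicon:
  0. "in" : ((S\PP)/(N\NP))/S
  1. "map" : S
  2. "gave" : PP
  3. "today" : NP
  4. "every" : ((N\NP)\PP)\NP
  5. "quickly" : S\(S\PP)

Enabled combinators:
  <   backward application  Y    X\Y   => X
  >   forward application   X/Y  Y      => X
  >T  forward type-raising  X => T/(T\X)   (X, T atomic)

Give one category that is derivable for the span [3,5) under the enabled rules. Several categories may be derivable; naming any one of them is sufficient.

[0,6] S   <
  [0,5] S\PP   >
    [0,2] (S\PP)/(N\NP)   >
      [0,1] "in" : ((S\PP)/(N\NP))/S
      [1,2] "map" : S
    [2,5] N\NP   <
      [2,3] "gave" : PP
      [3,5] (N\NP)\PP   <
        [3,4] "today" : NP
        [4,5] "every" : ((N\NP)\PP)\NP
  [5,6] "quickly" : S\(S\PP)

(N\NP)\PP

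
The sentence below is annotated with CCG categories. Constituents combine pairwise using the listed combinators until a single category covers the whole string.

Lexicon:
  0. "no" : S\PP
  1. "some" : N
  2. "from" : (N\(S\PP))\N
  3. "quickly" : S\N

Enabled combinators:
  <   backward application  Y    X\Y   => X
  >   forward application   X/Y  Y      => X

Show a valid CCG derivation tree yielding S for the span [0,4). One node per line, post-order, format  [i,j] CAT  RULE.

[0,4] S   <
  [0,3] N   <
    [0,1] "no" : S\PP
    [1,3] N\(S\PP)   <
      [1,2] "some" : N
      [2,3] "from" : (N\(S\PP))\N
  [3,4] "quickly" : S\N

[0,1] S\PP  lex  "no"
[1,2] N  lex  "some"
[2,3] (N\(S\PP))\N  lex  "from"
[1,3] N\(S\PP)  <  k=2
[0,3] N  <  k=1
[3,4] S\N  lex  "quickly"
[0,4] S  <  k=3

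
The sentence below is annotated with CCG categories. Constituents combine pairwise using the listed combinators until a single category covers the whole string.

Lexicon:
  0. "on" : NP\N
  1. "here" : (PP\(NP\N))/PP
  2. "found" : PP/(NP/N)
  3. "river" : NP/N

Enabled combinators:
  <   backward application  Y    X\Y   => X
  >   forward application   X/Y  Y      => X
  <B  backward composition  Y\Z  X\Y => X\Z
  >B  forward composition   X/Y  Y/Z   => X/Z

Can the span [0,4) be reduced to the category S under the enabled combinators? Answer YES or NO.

NP\N (PP\(NP\N))/PP PP/(NP/N) NP/N
CKY chart[0,4] = {PP}; S ∉ chart

NO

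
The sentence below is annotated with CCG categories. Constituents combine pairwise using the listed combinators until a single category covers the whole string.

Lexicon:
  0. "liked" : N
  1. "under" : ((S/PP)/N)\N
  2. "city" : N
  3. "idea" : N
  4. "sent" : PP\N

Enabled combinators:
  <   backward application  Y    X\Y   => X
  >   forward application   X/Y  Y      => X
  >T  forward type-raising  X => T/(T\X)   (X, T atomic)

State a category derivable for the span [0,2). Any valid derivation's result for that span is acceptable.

[0,5] S   >
  [0,3] S/PP   >
    [0,2] (S/PP)/N   <
      [0,1] "liked" : N
      [1,2] "under" : ((S/PP)/N)\N
    [2,3] "city" : N
  [3,5] PP   <
    [3,4] "idea" : N
    [4,5] "sent" : PP\N

(S/PP)/N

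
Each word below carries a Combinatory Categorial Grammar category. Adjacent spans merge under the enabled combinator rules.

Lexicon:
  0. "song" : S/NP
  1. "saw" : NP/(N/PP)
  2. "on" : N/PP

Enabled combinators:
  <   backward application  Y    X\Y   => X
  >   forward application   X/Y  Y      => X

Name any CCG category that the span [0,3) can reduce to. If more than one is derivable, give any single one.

[0,3] S   >
  [0,1] "song" : S/NP
  [1,3] NP   >
    [1,2] "saw" : NP/(N/PP)
    [2,3] "on" : N/PP

S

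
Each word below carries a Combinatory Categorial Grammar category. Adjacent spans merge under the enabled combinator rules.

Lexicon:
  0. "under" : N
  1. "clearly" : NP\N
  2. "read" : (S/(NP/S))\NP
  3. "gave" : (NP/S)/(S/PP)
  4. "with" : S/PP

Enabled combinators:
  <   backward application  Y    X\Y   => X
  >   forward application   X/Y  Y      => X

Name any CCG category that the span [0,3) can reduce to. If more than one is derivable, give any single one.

S/(NP/S)

[0,5] S   >
  [0,3] S/(NP/S)   <
    [0,2] NP   <
      [0,1] "under" : N
      [1,2] "clearly" : NP\N
    [2,3] "read" : (S/(NP/S))\NP
  [3,5] NP/S   >
    [3,4] "gave" : (NP/S)/(S/PP)
    [4,5] "with" : S/PP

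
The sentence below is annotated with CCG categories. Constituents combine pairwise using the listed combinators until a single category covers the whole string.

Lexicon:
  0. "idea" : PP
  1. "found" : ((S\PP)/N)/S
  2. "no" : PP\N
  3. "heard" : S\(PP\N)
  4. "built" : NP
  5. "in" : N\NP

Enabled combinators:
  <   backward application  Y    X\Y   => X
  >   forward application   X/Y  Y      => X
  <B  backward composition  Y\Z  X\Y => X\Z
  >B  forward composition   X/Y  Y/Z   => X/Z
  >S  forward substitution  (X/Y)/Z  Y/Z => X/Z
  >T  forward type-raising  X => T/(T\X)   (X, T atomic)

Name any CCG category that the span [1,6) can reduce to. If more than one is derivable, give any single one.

S\PP

[0,6] S   <
  [0,1] "idea" : PP
  [1,6] S\PP   >
    [1,4] (S\PP)/N   >
      [1,2] "found" : ((S\PP)/N)/S
      [2,4] S   <
        [2,3] "no" : PP\N
        [3,4] "heard" : S\(PP\N)
    [4,6] N   <
      [4,5] "built" : NP
      [5,6] "in" : N\NP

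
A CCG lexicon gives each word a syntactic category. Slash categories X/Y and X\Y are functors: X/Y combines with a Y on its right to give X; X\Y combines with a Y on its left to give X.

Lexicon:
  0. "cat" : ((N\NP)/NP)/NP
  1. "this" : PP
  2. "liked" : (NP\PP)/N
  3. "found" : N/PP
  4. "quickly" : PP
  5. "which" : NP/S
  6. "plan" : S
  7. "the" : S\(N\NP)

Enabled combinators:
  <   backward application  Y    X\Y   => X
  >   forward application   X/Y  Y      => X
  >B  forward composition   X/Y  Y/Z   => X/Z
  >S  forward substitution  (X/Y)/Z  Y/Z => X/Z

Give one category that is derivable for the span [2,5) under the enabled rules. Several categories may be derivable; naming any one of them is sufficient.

NP\PP

[0,8] S   <
  [0,7] N\NP   >
    [0,5] (N\NP)/NP   >
      [0,1] "cat" : ((N\NP)/NP)/NP
      [1,5] NP   <
        [1,2] "this" : PP
        [2,5] NP\PP   >
          [2,3] "liked" : (NP\PP)/N
          [3,5] N   >
            [3,4] "found" : N/PP
            [4,5] "quickly" : PP
    [5,7] NP   >
      [5,6] "which" : NP/S
      [6,7] "plan" : S
  [7,8] "the" : S\(N\NP)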